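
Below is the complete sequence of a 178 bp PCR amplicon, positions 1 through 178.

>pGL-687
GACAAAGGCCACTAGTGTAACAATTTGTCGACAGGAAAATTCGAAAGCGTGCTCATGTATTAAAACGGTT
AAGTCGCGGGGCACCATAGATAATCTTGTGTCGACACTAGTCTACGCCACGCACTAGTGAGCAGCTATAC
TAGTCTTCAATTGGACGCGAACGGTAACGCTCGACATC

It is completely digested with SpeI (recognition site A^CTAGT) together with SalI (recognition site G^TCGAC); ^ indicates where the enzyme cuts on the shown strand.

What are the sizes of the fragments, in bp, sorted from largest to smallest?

73, 39, 17, 16, 16, 11, 6 bp

SpeI sites (ACTAGT) start at positions 11, 106, 123, 139.
SpeI cuts after the first base of each site, so after positions 11, 106, 123, 139.
SalI sites (GTCGAC) start at positions 27, 100.
SalI cuts after the first base of each site, so after positions 27, 100.
Combined cut positions: 11, 27, 100, 106, 123, 139.
Linear molecule, 6 cuts → 7 fragments:
  1–11 → 11 bp
  12–27 → 16 bp
  28–100 → 73 bp
  101–106 → 6 bp
  107–123 → 17 bp
  124–139 → 16 bp
  140–178 → 39 bp
Sorted largest to smallest: 73, 39, 17, 16, 16, 11, 6 bp.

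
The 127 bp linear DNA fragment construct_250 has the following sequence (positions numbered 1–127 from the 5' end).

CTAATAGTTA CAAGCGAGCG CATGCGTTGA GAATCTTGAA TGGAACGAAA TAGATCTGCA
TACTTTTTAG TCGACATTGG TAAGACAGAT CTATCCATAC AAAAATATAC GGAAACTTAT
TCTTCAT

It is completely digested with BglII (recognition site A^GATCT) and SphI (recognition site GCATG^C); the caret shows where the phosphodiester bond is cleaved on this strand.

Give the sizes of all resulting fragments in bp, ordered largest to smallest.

BglII sites (AGATCT) start at positions 52, 87.
BglII cuts after the first base of each site, so after positions 52, 87.
The SphI site (GCATGC) starts at position 20.
SphI cuts after base 5 of each site (before the last base), so after position 24.
Combined cut positions: 24, 52, 87.
Linear molecule, 3 cuts → 4 fragments:
  1–24 → 24 bp
  25–52 → 28 bp
  53–87 → 35 bp
  88–127 → 40 bp
Sorted largest to smallest: 40, 35, 28, 24 bp.

40, 35, 28, 24 bp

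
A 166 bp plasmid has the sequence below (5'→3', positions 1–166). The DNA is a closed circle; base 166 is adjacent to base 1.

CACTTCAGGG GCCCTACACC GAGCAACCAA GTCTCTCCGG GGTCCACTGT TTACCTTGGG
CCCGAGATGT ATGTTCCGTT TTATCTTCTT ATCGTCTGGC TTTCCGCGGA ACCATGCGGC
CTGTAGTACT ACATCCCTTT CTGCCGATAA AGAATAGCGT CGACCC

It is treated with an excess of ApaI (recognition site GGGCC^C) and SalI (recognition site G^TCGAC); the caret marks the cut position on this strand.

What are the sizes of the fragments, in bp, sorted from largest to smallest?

97, 49, 20 bp

ApaI sites (GGGCCC) start at positions 9, 58.
ApaI cuts after base 5 of each site (before the last base), so after positions 13, 62.
The SalI site (GTCGAC) starts at position 159.
SalI cuts after the first base of each site, so after position 159.
Combined cut positions: 13, 62, 159.
Circular molecule, 3 cuts → 3 fragments:
  14–62 → 49 bp
  63–159 → 97 bp
  160–166 then 1–13 → 7 + 13 = 20 bp
Sorted largest to smallest: 97, 49, 20 bp.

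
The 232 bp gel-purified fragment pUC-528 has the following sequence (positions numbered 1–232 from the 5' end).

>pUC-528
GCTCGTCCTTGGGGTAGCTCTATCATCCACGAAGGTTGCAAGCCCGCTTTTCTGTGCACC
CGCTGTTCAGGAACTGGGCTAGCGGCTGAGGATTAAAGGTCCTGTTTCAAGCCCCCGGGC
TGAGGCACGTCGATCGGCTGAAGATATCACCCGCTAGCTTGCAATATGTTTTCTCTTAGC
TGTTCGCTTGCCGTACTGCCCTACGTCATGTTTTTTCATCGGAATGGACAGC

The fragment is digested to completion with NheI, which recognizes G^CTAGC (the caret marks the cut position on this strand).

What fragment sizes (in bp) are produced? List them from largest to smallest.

79, 78, 75 bp

NheI sites (GCTAGC) start at positions 78, 153.
NheI cuts after the first base of each site, so after positions 78, 153.
Linear molecule, 2 cuts → 3 fragments:
  1–78 → 78 bp
  79–153 → 75 bp
  154–232 → 79 bp
Sorted largest to smallest: 79, 78, 75 bp.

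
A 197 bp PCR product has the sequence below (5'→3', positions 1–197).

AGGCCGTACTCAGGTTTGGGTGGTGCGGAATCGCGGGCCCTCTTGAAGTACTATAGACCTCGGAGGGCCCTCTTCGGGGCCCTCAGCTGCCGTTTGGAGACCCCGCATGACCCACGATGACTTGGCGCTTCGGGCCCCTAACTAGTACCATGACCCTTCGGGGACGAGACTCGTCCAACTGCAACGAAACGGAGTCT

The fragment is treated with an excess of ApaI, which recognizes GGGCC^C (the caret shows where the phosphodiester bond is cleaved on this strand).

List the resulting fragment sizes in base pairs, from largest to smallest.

ApaI sites (GGGCCC) start at positions 35, 65, 77, 132.
ApaI cuts after base 5 of each site (before the last base), so after positions 39, 69, 81, 136.
Linear molecule, 4 cuts → 5 fragments:
  1–39 → 39 bp
  40–69 → 30 bp
  70–81 → 12 bp
  82–136 → 55 bp
  137–197 → 61 bp
Sorted largest to smallest: 61, 55, 39, 30, 12 bp.

61, 55, 39, 30, 12 bp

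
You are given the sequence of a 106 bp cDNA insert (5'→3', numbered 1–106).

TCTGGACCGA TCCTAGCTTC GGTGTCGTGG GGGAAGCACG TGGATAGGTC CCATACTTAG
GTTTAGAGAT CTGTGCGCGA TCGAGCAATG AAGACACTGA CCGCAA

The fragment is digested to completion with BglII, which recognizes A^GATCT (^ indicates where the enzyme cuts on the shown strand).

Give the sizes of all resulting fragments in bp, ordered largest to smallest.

The BglII site (AGATCT) starts at position 67.
BglII cuts after the first base of each site, so after position 67.
Linear molecule, 1 cut → 2 fragments:
  1–67 → 67 bp
  68–106 → 39 bp
Sorted largest to smallest: 67, 39 bp.

67, 39 bp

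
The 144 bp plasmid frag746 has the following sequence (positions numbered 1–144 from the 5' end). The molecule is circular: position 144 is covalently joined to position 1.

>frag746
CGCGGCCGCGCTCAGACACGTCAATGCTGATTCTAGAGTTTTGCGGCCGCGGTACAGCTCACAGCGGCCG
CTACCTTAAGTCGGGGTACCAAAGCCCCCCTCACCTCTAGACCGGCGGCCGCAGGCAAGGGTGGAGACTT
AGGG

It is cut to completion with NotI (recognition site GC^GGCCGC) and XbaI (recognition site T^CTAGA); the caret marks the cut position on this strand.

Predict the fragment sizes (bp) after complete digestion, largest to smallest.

41, 31, 29, 21, 12, 10 bp

NotI sites (GCGGCCGC) start at positions 2, 43, 64, 115.
NotI cuts after base 2 of each site, so after positions 3, 44, 65, 116.
XbaI sites (TCTAGA) start at positions 32, 106.
XbaI cuts after the first base of each site, so after positions 32, 106.
Combined cut positions: 3, 32, 44, 65, 106, 116.
Circular molecule, 6 cuts → 6 fragments:
  4–32 → 29 bp
  33–44 → 12 bp
  45–65 → 21 bp
  66–106 → 41 bp
  107–116 → 10 bp
  117–144 then 1–3 → 28 + 3 = 31 bp
Sorted largest to smallest: 41, 31, 29, 21, 12, 10 bp.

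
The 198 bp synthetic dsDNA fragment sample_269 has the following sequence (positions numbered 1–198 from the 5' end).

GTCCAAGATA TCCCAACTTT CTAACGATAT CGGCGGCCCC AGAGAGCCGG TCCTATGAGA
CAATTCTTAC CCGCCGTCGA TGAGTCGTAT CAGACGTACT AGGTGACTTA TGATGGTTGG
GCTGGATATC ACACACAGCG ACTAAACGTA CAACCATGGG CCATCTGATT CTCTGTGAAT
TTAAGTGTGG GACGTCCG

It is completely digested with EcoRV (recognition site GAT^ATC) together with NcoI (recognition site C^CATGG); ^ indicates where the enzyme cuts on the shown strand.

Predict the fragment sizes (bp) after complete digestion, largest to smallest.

EcoRV sites (GATATC) start at positions 7, 26, 125.
EcoRV cuts after base 3 of each site, so after positions 9, 28, 127.
The NcoI site (CCATGG) starts at position 154.
NcoI cuts after the first base of each site, so after position 154.
Combined cut positions: 9, 28, 127, 154.
Linear molecule, 4 cuts → 5 fragments:
  1–9 → 9 bp
  10–28 → 19 bp
  29–127 → 99 bp
  128–154 → 27 bp
  155–198 → 44 bp
Sorted largest to smallest: 99, 44, 27, 19, 9 bp.

99, 44, 27, 19, 9 bp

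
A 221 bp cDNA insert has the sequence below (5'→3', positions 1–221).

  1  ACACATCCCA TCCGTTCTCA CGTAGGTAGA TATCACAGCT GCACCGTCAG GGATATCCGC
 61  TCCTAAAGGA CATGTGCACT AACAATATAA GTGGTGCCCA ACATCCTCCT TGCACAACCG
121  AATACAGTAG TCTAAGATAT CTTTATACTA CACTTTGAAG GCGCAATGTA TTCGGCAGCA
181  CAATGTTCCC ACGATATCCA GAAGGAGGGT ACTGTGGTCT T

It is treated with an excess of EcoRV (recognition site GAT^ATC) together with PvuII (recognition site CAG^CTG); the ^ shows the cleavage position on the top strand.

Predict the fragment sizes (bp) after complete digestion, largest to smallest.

84, 57, 31, 26, 16, 7 bp

EcoRV sites (GATATC) start at positions 29, 52, 136, 193.
EcoRV cuts after base 3 of each site, so after positions 31, 54, 138, 195.
The PvuII site (CAGCTG) starts at position 36.
PvuII cuts after base 3 of each site, so after position 38.
Combined cut positions: 31, 38, 54, 138, 195.
Linear molecule, 5 cuts → 6 fragments:
  1–31 → 31 bp
  32–38 → 7 bp
  39–54 → 16 bp
  55–138 → 84 bp
  139–195 → 57 bp
  196–221 → 26 bp
Sorted largest to smallest: 84, 57, 31, 26, 16, 7 bp.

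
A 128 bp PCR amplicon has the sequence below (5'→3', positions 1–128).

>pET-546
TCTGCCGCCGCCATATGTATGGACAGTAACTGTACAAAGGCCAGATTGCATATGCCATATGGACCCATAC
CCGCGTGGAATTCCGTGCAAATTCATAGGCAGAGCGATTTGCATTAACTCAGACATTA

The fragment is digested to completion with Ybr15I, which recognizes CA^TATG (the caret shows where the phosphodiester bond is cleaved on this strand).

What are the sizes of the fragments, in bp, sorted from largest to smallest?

71, 37, 13, 7 bp

Ybr15I sites (CATATG) start at positions 12, 49, 56.
Ybr15I cuts after base 2 of each site, so after positions 13, 50, 57.
Linear molecule, 3 cuts → 4 fragments:
  1–13 → 13 bp
  14–50 → 37 bp
  51–57 → 7 bp
  58–128 → 71 bp
Sorted largest to smallest: 71, 37, 13, 7 bp.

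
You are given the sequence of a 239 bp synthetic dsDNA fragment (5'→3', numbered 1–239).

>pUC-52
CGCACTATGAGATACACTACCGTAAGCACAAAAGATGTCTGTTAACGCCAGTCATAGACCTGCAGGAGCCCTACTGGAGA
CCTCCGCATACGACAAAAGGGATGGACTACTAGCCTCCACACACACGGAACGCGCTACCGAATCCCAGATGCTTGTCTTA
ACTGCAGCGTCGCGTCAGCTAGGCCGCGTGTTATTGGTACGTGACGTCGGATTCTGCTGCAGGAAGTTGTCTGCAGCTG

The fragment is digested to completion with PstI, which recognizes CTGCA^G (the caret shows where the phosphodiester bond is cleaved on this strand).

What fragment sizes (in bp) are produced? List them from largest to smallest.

PstI sites (CTGCAG) start at positions 60, 162, 217, 231.
PstI cuts after base 5 of each site (before the last base), so after positions 64, 166, 221, 235.
Linear molecule, 4 cuts → 5 fragments:
  1–64 → 64 bp
  65–166 → 102 bp
  167–221 → 55 bp
  222–235 → 14 bp
  236–239 → 4 bp
Sorted largest to smallest: 102, 64, 55, 14, 4 bp.

102, 64, 55, 14, 4 bp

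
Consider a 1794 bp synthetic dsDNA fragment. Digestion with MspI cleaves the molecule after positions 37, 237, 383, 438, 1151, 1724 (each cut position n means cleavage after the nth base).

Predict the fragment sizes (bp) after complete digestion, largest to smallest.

Linear molecule, 6 cuts → 7 fragments:
  37 − 0 = 37 bp
  237 − 37 = 200 bp
  383 − 237 = 146 bp
  438 − 383 = 55 bp
  1151 − 438 = 713 bp
  1724 − 1151 = 573 bp
  1794 − 1724 = 70 bp
Sorted largest to smallest: 713, 573, 200, 146, 70, 55, 37 bp.

713, 573, 200, 146, 70, 55, 37 bp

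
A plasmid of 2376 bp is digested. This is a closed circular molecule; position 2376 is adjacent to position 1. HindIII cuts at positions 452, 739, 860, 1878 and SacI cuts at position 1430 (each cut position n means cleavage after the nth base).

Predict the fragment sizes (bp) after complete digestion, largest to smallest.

Combined cut positions (sorted): 452, 739, 860, 1430, 1878.
Circular molecule, 5 cuts → 5 fragments:
  739 − 452 = 287 bp
  860 − 739 = 121 bp
  1430 − 860 = 570 bp
  1878 − 1430 = 448 bp
  wrap: 2376 − 1878 + 452 = 950 bp
Sorted largest to smallest: 950, 570, 448, 287, 121 bp.

950, 570, 448, 287, 121 bp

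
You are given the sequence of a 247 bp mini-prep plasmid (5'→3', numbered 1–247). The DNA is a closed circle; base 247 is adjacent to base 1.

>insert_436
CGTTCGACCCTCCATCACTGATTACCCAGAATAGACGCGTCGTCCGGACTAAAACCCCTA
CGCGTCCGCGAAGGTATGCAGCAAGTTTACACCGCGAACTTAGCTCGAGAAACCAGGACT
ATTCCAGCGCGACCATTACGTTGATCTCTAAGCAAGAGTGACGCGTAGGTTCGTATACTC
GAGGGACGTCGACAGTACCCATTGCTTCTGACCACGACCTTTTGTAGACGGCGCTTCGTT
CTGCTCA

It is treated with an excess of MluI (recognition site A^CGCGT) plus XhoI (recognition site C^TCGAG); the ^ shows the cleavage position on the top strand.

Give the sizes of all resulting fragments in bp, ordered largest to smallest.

104, 57, 44, 25, 17 bp

MluI sites (ACGCGT) start at positions 35, 60, 161.
MluI cuts after the first base of each site, so after positions 35, 60, 161.
XhoI sites (CTCGAG) start at positions 104, 178.
XhoI cuts after the first base of each site, so after positions 104, 178.
Combined cut positions: 35, 60, 104, 161, 178.
Circular molecule, 5 cuts → 5 fragments:
  36–60 → 25 bp
  61–104 → 44 bp
  105–161 → 57 bp
  162–178 → 17 bp
  179–247 then 1–35 → 69 + 35 = 104 bp
Sorted largest to smallest: 104, 57, 44, 25, 17 bp.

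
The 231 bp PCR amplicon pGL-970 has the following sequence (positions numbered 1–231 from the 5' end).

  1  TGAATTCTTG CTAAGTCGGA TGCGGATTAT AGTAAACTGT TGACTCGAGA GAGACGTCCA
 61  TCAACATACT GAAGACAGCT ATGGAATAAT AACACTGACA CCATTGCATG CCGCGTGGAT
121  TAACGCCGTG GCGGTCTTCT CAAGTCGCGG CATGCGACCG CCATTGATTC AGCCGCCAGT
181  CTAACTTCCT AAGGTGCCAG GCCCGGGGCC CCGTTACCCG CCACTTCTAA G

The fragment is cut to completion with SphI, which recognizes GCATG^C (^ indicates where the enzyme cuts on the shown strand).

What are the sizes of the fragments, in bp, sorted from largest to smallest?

110, 77, 44 bp

SphI sites (GCATGC) start at positions 106, 150.
SphI cuts after base 5 of each site (before the last base), so after positions 110, 154.
Linear molecule, 2 cuts → 3 fragments:
  1–110 → 110 bp
  111–154 → 44 bp
  155–231 → 77 bp
Sorted largest to smallest: 110, 77, 44 bp.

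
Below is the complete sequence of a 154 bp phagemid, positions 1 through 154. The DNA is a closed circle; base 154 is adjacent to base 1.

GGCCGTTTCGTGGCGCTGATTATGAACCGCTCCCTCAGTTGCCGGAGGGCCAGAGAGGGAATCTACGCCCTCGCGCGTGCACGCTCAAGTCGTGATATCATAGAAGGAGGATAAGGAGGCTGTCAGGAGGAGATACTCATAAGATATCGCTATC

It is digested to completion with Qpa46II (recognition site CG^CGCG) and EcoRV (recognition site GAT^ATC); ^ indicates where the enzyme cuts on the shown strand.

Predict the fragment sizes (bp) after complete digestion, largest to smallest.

The Qpa46II site (CGCGCG) starts at position 72.
Qpa46II cuts after base 2 of each site, so after position 73.
EcoRV sites (GATATC) start at positions 94, 143.
EcoRV cuts after base 3 of each site, so after positions 96, 145.
Combined cut positions: 73, 96, 145.
Circular molecule, 3 cuts → 3 fragments:
  74–96 → 23 bp
  97–145 → 49 bp
  146–154 then 1–73 → 9 + 73 = 82 bp
Sorted largest to smallest: 82, 49, 23 bp.

82, 49, 23 bp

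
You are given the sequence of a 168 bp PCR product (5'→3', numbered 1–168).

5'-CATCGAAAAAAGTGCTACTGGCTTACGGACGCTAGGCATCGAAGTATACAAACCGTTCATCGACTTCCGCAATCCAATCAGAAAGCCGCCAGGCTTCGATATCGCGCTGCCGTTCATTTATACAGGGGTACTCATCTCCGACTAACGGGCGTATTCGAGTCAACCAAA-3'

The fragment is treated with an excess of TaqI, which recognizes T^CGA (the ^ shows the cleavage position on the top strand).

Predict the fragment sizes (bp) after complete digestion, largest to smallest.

TaqI sites (TCGA) start at positions 3, 39, 60, 96, 155.
TaqI cuts after the first base of each site, so after positions 3, 39, 60, 96, 155.
Linear molecule, 5 cuts → 6 fragments:
  1–3 → 3 bp
  4–39 → 36 bp
  40–60 → 21 bp
  61–96 → 36 bp
  97–155 → 59 bp
  156–168 → 13 bp
Sorted largest to smallest: 59, 36, 36, 21, 13, 3 bp.

59, 36, 36, 21, 13, 3 bp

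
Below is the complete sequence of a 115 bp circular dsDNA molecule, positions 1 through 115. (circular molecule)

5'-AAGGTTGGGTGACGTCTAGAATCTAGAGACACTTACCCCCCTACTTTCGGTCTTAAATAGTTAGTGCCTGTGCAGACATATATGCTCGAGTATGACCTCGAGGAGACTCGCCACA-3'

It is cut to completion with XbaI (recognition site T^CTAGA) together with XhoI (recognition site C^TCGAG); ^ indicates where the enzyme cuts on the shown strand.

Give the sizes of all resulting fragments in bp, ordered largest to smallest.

63, 33, 12, 7 bp

XbaI sites (TCTAGA) start at positions 15, 22.
XbaI cuts after the first base of each site, so after positions 15, 22.
XhoI sites (CTCGAG) start at positions 85, 97.
XhoI cuts after the first base of each site, so after positions 85, 97.
Combined cut positions: 15, 22, 85, 97.
Circular molecule, 4 cuts → 4 fragments:
  16–22 → 7 bp
  23–85 → 63 bp
  86–97 → 12 bp
  98–115 then 1–15 → 18 + 15 = 33 bp
Sorted largest to smallest: 63, 33, 12, 7 bp.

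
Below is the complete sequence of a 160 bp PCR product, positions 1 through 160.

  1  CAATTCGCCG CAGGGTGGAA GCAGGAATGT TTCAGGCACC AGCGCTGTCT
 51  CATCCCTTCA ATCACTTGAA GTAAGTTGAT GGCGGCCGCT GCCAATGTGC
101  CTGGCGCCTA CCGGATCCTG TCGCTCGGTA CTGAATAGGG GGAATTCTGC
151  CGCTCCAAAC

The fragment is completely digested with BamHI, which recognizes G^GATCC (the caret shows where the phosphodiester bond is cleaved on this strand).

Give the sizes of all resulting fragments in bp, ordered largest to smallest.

The BamHI site (GGATCC) starts at position 113.
BamHI cuts after the first base of each site, so after position 113.
Linear molecule, 1 cut → 2 fragments:
  1–113 → 113 bp
  114–160 → 47 bp
Sorted largest to smallest: 113, 47 bp.

113, 47 bp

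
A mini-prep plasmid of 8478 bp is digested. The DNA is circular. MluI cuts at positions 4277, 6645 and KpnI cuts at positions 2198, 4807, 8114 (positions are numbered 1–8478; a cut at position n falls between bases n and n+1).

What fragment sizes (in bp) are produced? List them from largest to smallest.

2562, 2079, 1838, 1469, 530 bp

Combined cut positions (sorted): 2198, 4277, 4807, 6645, 8114.
Circular molecule, 5 cuts → 5 fragments:
  4277 − 2198 = 2079 bp
  4807 − 4277 = 530 bp
  6645 − 4807 = 1838 bp
  8114 − 6645 = 1469 bp
  wrap: 8478 − 8114 + 2198 = 2562 bp
Sorted largest to smallest: 2562, 2079, 1838, 1469, 530 bp.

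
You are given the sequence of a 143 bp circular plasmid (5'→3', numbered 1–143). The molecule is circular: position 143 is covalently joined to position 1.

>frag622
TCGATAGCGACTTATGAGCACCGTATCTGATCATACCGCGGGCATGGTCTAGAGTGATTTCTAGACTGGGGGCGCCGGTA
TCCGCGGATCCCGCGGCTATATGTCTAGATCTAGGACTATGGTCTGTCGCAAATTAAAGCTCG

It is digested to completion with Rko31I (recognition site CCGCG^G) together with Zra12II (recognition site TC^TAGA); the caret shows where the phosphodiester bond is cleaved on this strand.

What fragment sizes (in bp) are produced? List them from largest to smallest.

78, 25, 12, 10, 9, 9 bp

Rko31I sites (CCGCGG) start at positions 36, 82, 91.
Rko31I cuts after base 5 of each site (before the last base), so after positions 40, 86, 95.
Zra12II sites (TCTAGA) start at positions 48, 60, 104.
Zra12II cuts after base 2 of each site, so after positions 49, 61, 105.
Combined cut positions: 40, 49, 61, 86, 95, 105.
Circular molecule, 6 cuts → 6 fragments:
  41–49 → 9 bp
  50–61 → 12 bp
  62–86 → 25 bp
  87–95 → 9 bp
  96–105 → 10 bp
  106–143 then 1–40 → 38 + 40 = 78 bp
Sorted largest to smallest: 78, 25, 12, 10, 9, 9 bp.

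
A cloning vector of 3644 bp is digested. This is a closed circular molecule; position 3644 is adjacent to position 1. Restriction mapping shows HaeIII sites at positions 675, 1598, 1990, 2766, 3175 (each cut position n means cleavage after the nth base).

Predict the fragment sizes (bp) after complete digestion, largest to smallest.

1144, 923, 776, 409, 392 bp

Circular molecule, 5 cuts → 5 fragments:
  1598 − 675 = 923 bp
  1990 − 1598 = 392 bp
  2766 − 1990 = 776 bp
  3175 − 2766 = 409 bp
  wrap: 3644 − 3175 + 675 = 1144 bp
Sorted largest to smallest: 1144, 923, 776, 409, 392 bp.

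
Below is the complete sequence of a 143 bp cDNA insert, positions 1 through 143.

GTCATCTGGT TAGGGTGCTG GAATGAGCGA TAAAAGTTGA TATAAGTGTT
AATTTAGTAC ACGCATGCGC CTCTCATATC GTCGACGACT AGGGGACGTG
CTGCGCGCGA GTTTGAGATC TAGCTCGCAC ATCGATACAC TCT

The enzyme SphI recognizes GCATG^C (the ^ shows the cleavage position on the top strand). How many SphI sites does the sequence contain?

1

GCATGC occurs starting at position 63.
SphI cuts at 1 site.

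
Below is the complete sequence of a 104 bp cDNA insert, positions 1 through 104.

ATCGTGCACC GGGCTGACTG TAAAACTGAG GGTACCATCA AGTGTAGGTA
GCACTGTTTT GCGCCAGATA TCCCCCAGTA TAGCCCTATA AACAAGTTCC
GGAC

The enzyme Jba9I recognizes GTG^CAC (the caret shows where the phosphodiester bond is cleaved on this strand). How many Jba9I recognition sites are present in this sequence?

GTGCAC occurs starting at position 4.
Jba9I cuts at 1 site.

1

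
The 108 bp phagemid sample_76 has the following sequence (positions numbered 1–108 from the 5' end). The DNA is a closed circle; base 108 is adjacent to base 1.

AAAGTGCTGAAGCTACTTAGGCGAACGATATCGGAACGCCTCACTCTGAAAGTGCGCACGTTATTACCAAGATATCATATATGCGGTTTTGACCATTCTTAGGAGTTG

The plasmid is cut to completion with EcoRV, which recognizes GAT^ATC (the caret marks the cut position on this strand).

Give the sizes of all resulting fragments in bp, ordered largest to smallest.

EcoRV sites (GATATC) start at positions 27, 71.
EcoRV cuts after base 3 of each site, so after positions 29, 73.
Circular molecule, 2 cuts → 2 fragments:
  30–73 → 44 bp
  74–108 then 1–29 → 35 + 29 = 64 bp
Sorted largest to smallest: 64, 44 bp.

64, 44 bp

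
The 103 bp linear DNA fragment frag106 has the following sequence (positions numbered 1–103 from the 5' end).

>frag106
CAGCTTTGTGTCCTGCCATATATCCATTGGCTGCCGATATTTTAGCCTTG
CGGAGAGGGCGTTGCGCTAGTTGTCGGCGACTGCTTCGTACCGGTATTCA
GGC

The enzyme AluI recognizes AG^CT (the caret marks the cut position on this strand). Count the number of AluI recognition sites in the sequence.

1

AGCT occurs starting at position 2.
AluI cuts at 1 site.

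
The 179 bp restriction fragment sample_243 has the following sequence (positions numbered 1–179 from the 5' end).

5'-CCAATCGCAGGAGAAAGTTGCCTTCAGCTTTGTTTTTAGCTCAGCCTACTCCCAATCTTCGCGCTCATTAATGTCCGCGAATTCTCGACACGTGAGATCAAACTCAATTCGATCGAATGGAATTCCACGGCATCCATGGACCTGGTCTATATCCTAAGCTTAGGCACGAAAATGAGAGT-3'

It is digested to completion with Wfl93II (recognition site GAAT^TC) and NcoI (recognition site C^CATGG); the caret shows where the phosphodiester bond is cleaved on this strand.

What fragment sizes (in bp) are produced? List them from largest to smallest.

82, 45, 41, 11 bp

Wfl93II sites (GAATTC) start at positions 79, 120.
Wfl93II cuts after base 4 of each site, so after positions 82, 123.
The NcoI site (CCATGG) starts at position 134.
NcoI cuts after the first base of each site, so after position 134.
Combined cut positions: 82, 123, 134.
Linear molecule, 3 cuts → 4 fragments:
  1–82 → 82 bp
  83–123 → 41 bp
  124–134 → 11 bp
  135–179 → 45 bp
Sorted largest to smallest: 82, 45, 41, 11 bp.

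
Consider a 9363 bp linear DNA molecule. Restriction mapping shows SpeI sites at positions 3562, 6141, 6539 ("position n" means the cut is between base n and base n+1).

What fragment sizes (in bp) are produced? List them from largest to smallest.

3562, 2824, 2579, 398 bp

Linear molecule, 3 cuts → 4 fragments:
  3562 − 0 = 3562 bp
  6141 − 3562 = 2579 bp
  6539 − 6141 = 398 bp
  9363 − 6539 = 2824 bp
Sorted largest to smallest: 3562, 2824, 2579, 398 bp.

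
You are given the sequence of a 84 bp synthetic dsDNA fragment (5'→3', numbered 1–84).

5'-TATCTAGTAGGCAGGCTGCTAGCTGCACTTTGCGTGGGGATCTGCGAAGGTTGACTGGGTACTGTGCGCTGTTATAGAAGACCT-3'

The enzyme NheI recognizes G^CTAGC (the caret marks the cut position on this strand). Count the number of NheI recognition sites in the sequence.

1

GCTAGC occurs starting at position 18.
NheI cuts at 1 site.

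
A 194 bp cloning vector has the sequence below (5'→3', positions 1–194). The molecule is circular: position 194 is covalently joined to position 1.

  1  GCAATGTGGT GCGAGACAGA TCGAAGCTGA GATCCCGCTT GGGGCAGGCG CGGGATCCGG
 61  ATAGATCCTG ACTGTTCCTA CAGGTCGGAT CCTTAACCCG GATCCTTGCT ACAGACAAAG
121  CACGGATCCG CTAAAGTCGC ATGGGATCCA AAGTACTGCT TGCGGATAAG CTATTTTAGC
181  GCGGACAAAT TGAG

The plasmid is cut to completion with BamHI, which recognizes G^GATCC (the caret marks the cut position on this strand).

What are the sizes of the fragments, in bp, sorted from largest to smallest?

103, 34, 24, 20, 13 bp

BamHI sites (GGATCC) start at positions 53, 87, 100, 124, 144.
BamHI cuts after the first base of each site, so after positions 53, 87, 100, 124, 144.
Circular molecule, 5 cuts → 5 fragments:
  54–87 → 34 bp
  88–100 → 13 bp
  101–124 → 24 bp
  125–144 → 20 bp
  145–194 then 1–53 → 50 + 53 = 103 bp
Sorted largest to smallest: 103, 34, 24, 20, 13 bp.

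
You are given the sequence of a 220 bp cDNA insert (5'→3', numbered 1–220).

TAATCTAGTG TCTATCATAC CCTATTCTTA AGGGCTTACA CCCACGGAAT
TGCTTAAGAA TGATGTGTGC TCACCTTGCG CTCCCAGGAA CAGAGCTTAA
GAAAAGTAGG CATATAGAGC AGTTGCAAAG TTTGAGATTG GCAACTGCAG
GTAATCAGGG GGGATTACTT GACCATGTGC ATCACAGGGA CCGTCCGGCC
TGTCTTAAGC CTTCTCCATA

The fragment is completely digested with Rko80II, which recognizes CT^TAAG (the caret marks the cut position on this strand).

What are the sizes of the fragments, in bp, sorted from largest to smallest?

Rko80II sites (CTTAAG) start at positions 27, 53, 96, 204.
Rko80II cuts after base 2 of each site, so after positions 28, 54, 97, 205.
Linear molecule, 4 cuts → 5 fragments:
  1–28 → 28 bp
  29–54 → 26 bp
  55–97 → 43 bp
  98–205 → 108 bp
  206–220 → 15 bp
Sorted largest to smallest: 108, 43, 28, 26, 15 bp.

108, 43, 28, 26, 15 bp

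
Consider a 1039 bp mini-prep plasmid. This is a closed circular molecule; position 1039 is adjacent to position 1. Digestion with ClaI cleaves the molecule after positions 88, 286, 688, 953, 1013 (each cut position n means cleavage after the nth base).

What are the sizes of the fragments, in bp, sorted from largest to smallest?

402, 265, 198, 114, 60 bp

Circular molecule, 5 cuts → 5 fragments:
  286 − 88 = 198 bp
  688 − 286 = 402 bp
  953 − 688 = 265 bp
  1013 − 953 = 60 bp
  wrap: 1039 − 1013 + 88 = 114 bp
Sorted largest to smallest: 402, 265, 198, 114, 60 bp.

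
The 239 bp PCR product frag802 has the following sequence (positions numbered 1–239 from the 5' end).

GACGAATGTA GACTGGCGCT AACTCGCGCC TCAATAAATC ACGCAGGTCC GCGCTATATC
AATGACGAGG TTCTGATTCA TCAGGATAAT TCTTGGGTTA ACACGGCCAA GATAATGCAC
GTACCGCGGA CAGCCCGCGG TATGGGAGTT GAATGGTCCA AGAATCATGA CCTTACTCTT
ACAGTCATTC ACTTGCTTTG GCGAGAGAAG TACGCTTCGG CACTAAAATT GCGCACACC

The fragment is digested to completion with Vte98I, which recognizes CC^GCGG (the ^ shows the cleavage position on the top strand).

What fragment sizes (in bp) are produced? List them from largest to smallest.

Vte98I sites (CCGCGG) start at positions 124, 135.
Vte98I cuts after base 2 of each site, so after positions 125, 136.
Linear molecule, 2 cuts → 3 fragments:
  1–125 → 125 bp
  126–136 → 11 bp
  137–239 → 103 bp
Sorted largest to smallest: 125, 103, 11 bp.

125, 103, 11 bp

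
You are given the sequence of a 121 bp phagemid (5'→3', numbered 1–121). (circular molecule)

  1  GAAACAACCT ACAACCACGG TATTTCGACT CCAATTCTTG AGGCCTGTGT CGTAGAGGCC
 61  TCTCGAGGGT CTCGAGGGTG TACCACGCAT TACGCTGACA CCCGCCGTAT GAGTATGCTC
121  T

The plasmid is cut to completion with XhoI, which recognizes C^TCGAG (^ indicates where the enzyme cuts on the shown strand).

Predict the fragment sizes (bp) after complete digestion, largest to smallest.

112, 9 bp

XhoI sites (CTCGAG) start at positions 62, 71.
XhoI cuts after the first base of each site, so after positions 62, 71.
Circular molecule, 2 cuts → 2 fragments:
  63–71 → 9 bp
  72–121 then 1–62 → 50 + 62 = 112 bp
Sorted largest to smallest: 112, 9 bp.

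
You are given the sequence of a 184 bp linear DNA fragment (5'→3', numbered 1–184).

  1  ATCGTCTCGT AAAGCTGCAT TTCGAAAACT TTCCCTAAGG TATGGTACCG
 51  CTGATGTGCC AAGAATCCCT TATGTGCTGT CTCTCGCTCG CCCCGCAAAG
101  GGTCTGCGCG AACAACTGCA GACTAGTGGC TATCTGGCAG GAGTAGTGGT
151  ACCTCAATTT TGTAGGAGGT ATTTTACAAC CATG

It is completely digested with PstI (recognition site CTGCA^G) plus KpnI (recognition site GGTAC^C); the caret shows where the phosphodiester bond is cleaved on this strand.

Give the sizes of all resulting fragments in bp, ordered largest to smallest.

The PstI site (CTGCAG) starts at position 116.
PstI cuts after base 5 of each site (before the last base), so after position 120.
KpnI sites (GGTACC) start at positions 44, 148.
KpnI cuts after base 5 of each site (before the last base), so after positions 48, 152.
Combined cut positions: 48, 120, 152.
Linear molecule, 3 cuts → 4 fragments:
  1–48 → 48 bp
  49–120 → 72 bp
  121–152 → 32 bp
  153–184 → 32 bp
Sorted largest to smallest: 72, 48, 32, 32 bp.

72, 48, 32, 32 bp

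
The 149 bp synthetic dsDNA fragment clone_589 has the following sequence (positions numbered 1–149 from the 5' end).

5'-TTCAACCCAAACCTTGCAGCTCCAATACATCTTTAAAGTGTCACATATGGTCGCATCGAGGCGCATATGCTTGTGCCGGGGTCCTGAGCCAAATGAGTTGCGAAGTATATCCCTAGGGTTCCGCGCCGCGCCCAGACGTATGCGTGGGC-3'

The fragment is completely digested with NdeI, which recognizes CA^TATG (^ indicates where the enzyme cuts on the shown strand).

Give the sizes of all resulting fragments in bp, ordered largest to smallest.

NdeI sites (CATATG) start at positions 44, 64.
NdeI cuts after base 2 of each site, so after positions 45, 65.
Linear molecule, 2 cuts → 3 fragments:
  1–45 → 45 bp
  46–65 → 20 bp
  66–149 → 84 bp
Sorted largest to smallest: 84, 45, 20 bp.

84, 45, 20 bp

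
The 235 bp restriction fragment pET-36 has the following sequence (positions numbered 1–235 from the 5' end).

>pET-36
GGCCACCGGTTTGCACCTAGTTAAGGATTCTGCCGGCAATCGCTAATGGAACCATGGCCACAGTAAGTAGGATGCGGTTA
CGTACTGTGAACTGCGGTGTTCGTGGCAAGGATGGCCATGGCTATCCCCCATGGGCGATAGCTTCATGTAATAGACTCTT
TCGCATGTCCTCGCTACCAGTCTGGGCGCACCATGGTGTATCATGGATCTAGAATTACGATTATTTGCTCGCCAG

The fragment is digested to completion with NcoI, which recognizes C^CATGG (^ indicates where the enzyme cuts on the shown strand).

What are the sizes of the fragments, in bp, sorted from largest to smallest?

NcoI sites (CCATGG) start at positions 52, 116, 129, 191.
NcoI cuts after the first base of each site, so after positions 52, 116, 129, 191.
Linear molecule, 4 cuts → 5 fragments:
  1–52 → 52 bp
  53–116 → 64 bp
  117–129 → 13 bp
  130–191 → 62 bp
  192–235 → 44 bp
Sorted largest to smallest: 64, 62, 52, 44, 13 bp.

64, 62, 52, 44, 13 bp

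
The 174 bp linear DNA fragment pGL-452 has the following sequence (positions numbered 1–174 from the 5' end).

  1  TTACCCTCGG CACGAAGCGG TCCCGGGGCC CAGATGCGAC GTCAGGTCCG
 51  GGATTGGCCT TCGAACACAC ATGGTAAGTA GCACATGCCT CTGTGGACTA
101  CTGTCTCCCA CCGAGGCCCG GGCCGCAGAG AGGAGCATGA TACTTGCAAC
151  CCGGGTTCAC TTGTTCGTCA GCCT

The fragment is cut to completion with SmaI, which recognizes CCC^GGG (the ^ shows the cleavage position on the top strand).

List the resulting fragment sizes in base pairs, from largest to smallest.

95, 33, 24, 22 bp

SmaI sites (CCCGGG) start at positions 22, 117, 150.
SmaI cuts after base 3 of each site, so after positions 24, 119, 152.
Linear molecule, 3 cuts → 4 fragments:
  1–24 → 24 bp
  25–119 → 95 bp
  120–152 → 33 bp
  153–174 → 22 bp
Sorted largest to smallest: 95, 33, 24, 22 bp.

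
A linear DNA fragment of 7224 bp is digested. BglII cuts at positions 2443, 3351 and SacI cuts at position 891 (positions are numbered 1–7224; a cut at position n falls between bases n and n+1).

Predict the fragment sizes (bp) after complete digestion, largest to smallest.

3873, 1552, 908, 891 bp

Combined cut positions (sorted): 891, 2443, 3351.
Linear molecule, 3 cuts → 4 fragments:
  891 − 0 = 891 bp
  2443 − 891 = 1552 bp
  3351 − 2443 = 908 bp
  7224 − 3351 = 3873 bp
Sorted largest to smallest: 3873, 1552, 908, 891 bp.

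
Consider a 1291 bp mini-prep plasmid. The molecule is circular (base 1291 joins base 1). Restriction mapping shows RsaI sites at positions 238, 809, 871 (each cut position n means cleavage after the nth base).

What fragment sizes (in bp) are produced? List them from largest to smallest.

658, 571, 62 bp

Circular molecule, 3 cuts → 3 fragments:
  809 − 238 = 571 bp
  871 − 809 = 62 bp
  wrap: 1291 − 871 + 238 = 658 bp
Sorted largest to smallest: 658, 571, 62 bp.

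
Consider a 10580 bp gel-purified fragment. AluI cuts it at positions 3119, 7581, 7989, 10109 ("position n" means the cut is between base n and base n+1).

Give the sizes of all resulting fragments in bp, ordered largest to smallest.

4462, 3119, 2120, 471, 408 bp

Linear molecule, 4 cuts → 5 fragments:
  3119 − 0 = 3119 bp
  7581 − 3119 = 4462 bp
  7989 − 7581 = 408 bp
  10109 − 7989 = 2120 bp
  10580 − 10109 = 471 bp
Sorted largest to smallest: 4462, 3119, 2120, 471, 408 bp.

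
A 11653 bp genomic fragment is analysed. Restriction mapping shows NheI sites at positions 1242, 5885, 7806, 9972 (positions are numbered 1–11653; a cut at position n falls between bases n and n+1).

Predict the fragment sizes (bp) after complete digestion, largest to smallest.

Linear molecule, 4 cuts → 5 fragments:
  1242 − 0 = 1242 bp
  5885 − 1242 = 4643 bp
  7806 − 5885 = 1921 bp
  9972 − 7806 = 2166 bp
  11653 − 9972 = 1681 bp
Sorted largest to smallest: 4643, 2166, 1921, 1681, 1242 bp.

4643, 2166, 1921, 1681, 1242 bp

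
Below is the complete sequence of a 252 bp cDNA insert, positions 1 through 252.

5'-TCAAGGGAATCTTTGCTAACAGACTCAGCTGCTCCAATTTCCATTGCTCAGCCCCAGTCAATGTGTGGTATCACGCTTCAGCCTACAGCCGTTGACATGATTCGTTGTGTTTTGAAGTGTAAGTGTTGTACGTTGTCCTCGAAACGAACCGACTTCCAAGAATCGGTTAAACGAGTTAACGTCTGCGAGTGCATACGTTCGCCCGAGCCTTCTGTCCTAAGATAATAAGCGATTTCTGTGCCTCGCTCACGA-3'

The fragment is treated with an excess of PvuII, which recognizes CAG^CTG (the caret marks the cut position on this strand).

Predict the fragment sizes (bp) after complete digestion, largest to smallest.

The PvuII site (CAGCTG) starts at position 26.
PvuII cuts after base 3 of each site, so after position 28.
Linear molecule, 1 cut → 2 fragments:
  1–28 → 28 bp
  29–252 → 224 bp
Sorted largest to smallest: 224, 28 bp.

224, 28 bp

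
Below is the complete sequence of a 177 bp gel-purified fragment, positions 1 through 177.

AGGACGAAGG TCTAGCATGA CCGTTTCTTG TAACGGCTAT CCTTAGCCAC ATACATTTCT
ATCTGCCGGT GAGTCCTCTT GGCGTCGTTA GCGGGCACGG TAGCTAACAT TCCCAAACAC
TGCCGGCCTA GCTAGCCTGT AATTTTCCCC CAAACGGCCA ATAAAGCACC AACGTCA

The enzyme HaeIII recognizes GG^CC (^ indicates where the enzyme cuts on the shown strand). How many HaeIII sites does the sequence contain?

GGCC occurs starting at positions 125, 156.
HaeIII cuts at 2 sites.

2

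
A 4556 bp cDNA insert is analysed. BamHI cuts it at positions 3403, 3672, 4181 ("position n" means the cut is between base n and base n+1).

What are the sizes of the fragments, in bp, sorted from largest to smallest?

Linear molecule, 3 cuts → 4 fragments:
  3403 − 0 = 3403 bp
  3672 − 3403 = 269 bp
  4181 − 3672 = 509 bp
  4556 − 4181 = 375 bp
Sorted largest to smallest: 3403, 509, 375, 269 bp.

3403, 509, 375, 269 bp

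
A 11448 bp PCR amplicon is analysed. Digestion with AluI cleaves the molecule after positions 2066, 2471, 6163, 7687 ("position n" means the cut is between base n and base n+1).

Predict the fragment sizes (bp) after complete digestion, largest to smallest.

3761, 3692, 2066, 1524, 405 bp

Linear molecule, 4 cuts → 5 fragments:
  2066 − 0 = 2066 bp
  2471 − 2066 = 405 bp
  6163 − 2471 = 3692 bp
  7687 − 6163 = 1524 bp
  11448 − 7687 = 3761 bp
Sorted largest to smallest: 3761, 3692, 2066, 1524, 405 bp.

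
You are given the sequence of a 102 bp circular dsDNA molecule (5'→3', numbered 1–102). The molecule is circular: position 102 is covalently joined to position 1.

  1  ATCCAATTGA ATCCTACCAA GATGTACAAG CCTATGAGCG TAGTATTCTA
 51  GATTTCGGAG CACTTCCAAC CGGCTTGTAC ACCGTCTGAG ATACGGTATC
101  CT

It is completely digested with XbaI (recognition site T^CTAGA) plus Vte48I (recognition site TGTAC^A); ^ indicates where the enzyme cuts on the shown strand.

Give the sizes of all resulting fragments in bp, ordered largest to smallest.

The XbaI site (TCTAGA) starts at position 47.
XbaI cuts after the first base of each site, so after position 47.
Vte48I sites (TGTACA) start at positions 23, 76.
Vte48I cuts after base 5 of each site (before the last base), so after positions 27, 80.
Combined cut positions: 27, 47, 80.
Circular molecule, 3 cuts → 3 fragments:
  28–47 → 20 bp
  48–80 → 33 bp
  81–102 then 1–27 → 22 + 27 = 49 bp
Sorted largest to smallest: 49, 33, 20 bp.

49, 33, 20 bp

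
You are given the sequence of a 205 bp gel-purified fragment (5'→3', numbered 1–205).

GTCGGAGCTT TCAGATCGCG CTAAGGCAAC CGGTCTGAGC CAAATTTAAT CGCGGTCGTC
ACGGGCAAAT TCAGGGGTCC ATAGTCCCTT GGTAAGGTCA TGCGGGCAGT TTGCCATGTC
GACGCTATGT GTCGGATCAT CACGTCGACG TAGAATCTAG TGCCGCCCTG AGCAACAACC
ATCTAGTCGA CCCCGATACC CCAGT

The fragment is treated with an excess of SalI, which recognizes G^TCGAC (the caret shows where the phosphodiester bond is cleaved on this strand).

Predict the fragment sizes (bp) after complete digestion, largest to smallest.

118, 42, 26, 19 bp

SalI sites (GTCGAC) start at positions 118, 144, 186.
SalI cuts after the first base of each site, so after positions 118, 144, 186.
Linear molecule, 3 cuts → 4 fragments:
  1–118 → 118 bp
  119–144 → 26 bp
  145–186 → 42 bp
  187–205 → 19 bp
Sorted largest to smallest: 118, 42, 26, 19 bp.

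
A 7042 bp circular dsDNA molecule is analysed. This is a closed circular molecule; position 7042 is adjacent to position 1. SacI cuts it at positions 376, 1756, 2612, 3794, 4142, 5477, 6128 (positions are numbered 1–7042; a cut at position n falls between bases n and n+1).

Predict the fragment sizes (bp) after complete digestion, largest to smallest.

1380, 1335, 1290, 1182, 856, 651, 348 bp

Circular molecule, 7 cuts → 7 fragments:
  1756 − 376 = 1380 bp
  2612 − 1756 = 856 bp
  3794 − 2612 = 1182 bp
  4142 − 3794 = 348 bp
  5477 − 4142 = 1335 bp
  6128 − 5477 = 651 bp
  wrap: 7042 − 6128 + 376 = 1290 bp
Sorted largest to smallest: 1380, 1335, 1290, 1182, 856, 651, 348 bp.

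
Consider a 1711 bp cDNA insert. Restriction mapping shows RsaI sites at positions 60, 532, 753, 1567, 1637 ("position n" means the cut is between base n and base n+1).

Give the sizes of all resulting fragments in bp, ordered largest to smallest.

814, 472, 221, 74, 70, 60 bp

Linear molecule, 5 cuts → 6 fragments:
  60 − 0 = 60 bp
  532 − 60 = 472 bp
  753 − 532 = 221 bp
  1567 − 753 = 814 bp
  1637 − 1567 = 70 bp
  1711 − 1637 = 74 bp
Sorted largest to smallest: 814, 472, 221, 74, 70, 60 bp.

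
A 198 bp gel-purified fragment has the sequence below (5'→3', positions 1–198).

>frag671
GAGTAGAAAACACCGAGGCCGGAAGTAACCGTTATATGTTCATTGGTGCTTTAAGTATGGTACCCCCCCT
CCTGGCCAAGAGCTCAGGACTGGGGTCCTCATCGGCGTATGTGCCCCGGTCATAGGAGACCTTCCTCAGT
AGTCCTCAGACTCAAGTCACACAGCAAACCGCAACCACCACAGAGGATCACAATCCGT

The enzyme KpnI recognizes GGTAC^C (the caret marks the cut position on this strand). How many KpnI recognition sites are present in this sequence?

GGTACC occurs starting at position 59.
KpnI cuts at 1 site.

1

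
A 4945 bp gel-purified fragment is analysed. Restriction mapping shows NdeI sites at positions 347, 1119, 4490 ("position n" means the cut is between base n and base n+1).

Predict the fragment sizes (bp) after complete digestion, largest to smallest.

3371, 772, 455, 347 bp

Linear molecule, 3 cuts → 4 fragments:
  347 − 0 = 347 bp
  1119 − 347 = 772 bp
  4490 − 1119 = 3371 bp
  4945 − 4490 = 455 bp
Sorted largest to smallest: 3371, 772, 455, 347 bp.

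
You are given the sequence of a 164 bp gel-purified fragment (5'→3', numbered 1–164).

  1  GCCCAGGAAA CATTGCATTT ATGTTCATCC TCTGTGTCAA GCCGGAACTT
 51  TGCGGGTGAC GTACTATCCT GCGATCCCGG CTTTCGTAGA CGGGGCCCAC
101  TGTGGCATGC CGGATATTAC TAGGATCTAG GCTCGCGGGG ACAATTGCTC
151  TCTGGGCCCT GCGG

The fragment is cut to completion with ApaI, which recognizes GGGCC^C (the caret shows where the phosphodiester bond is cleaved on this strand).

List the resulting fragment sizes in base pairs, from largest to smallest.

ApaI sites (GGGCCC) start at positions 93, 154.
ApaI cuts after base 5 of each site (before the last base), so after positions 97, 158.
Linear molecule, 2 cuts → 3 fragments:
  1–97 → 97 bp
  98–158 → 61 bp
  159–164 → 6 bp
Sorted largest to smallest: 97, 61, 6 bp.

97, 61, 6 bp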